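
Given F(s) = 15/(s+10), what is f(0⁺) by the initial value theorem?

f(0⁺) = lim_{s→∞} s·15/(s+10) = lim_{s→∞} 15s/(s+10) = 15

Final answer: 15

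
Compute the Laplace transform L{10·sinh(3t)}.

L{sinh(ωt)} = ω/(s² - ω²), so L{sinh(3t)} = 3/(s² - 9). Then L{10·sinh(3t)} = 10·3/(s² - 9) = 30/(s² - 9)

Final answer: 30/(s² - 9)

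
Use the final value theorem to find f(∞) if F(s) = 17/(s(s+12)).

f(∞) = lim_{s→0} s·17/(s(s+12)) = lim_{s→0} 17/(s+12) = 17/12 = 17/12

Final answer: 17/12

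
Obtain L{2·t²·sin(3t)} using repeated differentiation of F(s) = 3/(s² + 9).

F(s) = 3/(s² + 9). F'(s) = -6s/(s² + 9)². F''(s) = -6(9 - 3s²)/(s² + 9)³ = (18s² - 54)/(s² + 9)³. So L{t²·sin(3t)} = (-1)² F''(s) = (18s² - 54)/(s² + 9)³. Then L{2·t²·sin(3t)} = 2·(18s² - 54)/(s² + 9)³ = (36s² - 108)/(s² + 9)³

Final answer: (36s² - 108)/(s² + 9)³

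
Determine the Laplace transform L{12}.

L{12} = 12 · L{1} = 12/s

Final answer: 12/s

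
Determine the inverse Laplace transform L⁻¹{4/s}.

L⁻¹{c/s} = c, so L⁻¹{4/s} = 4

Final answer: 4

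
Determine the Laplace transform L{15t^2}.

L{15t^2} = 15 · L{t^2} = 15 · 2/s^3 = 30/s^3

Final answer: 30/s^3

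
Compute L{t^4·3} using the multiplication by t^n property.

L{3} = 3/s. d^1/ds^1[1/s] = -1/s². d^2/ds^2[1/s] = 2/s^3. d^3/ds^3[1/s] = -6/s^4. d^4/ds^4[1/s] = 24/s^5. So L{t^4} = (-1)^{4}·24/s^5 = 24/s^5. Then L{t^4·3} = 3·24/s^5 = 72/s^5

Final answer: 72/s^5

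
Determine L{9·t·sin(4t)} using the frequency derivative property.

L{sin(4t)} = 4/(s² + 16). By L{t·f(t)} = -F'(s): -d/ds[4/(s² + 16)] = -(4)·(-2s)/(s² + 16)² = 8s/(s² + 16)². Then L{9·t·sin(4t)} = 9·8s/(s² + 16)² = 72s/(s² + 16)²

Final answer: 72s/(s² + 16)²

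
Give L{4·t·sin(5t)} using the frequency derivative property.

L{sin(5t)} = 5/(s² + 25). By L{t·f(t)} = -F'(s): -d/ds[5/(s² + 25)] = -(5)·(-2s)/(s² + 25)² = 10s/(s² + 25)². Then L{4·t·sin(5t)} = 4·10s/(s² + 25)² = 40s/(s² + 25)²

Final answer: 40s/(s² + 25)²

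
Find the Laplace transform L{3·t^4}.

L{t^n} = n!/s^(n+1), so L{t^4} = 24/s^5. Then L{3·t^4} = 3·24/s^5 = 72/s^5

Final answer: 72/s^5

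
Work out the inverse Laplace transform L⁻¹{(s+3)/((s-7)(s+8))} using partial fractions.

Using partial fractions, f(t) = (10e^(7t) + 5e^(-8t))/15

Final answer: (10e^(7t) + 5e^(-8t))/15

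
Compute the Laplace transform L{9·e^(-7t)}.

L{e^(at)} = 1/(s-a), so L{e^(-7t)} = 1/(s+7). Then L{9·e^(-7t)} = 9/(s+7)

Final answer: 9/(s+7)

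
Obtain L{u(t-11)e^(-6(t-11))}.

u(t-a)f(t-a) with f(t)=e^(-6t). L{e^(-6t)} = 1/(s+6). By time shift: e^(-11s)/(s+6)

Final answer: e^(-11s)/(s+6)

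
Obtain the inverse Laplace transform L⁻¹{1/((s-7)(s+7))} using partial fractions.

Decompose: A/(s-7) + B/(s+7). A = 1/14, B = -1/14. f(t) = (e^(7t) - e^(-7t))/14

Final answer: (e^(7t) - e^(-7t))/14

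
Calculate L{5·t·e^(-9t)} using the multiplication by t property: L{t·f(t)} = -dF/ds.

Using L{t^n·e^(at)} = n!/(s-a)^(n+1), L{t·e^(-9t)} = 1/(s+9)^2, so L{5·t·e^(-9t)} = 5·1/(s+9)^2 = 5/(s+9)^2

Final answer: 5/(s+9)^2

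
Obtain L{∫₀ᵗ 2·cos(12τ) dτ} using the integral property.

L{∫₀ᵗ f(τ)dτ} = F(s)/s with F(s) = 2s/(s² + 144), so the result is (2s/(s² + 144))/s = 2/(s² + 144)

Final answer: 2/(s² + 144)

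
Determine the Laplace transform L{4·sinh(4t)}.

L{sinh(ωt)} = ω/(s² - ω²), so L{sinh(4t)} = 4/(s² - 16). Then L{4·sinh(4t)} = 4·4/(s² - 16) = 16/(s² - 16)

Final answer: 16/(s² - 16)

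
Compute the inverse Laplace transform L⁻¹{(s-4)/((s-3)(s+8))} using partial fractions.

Using partial fractions, f(t) = (-e^(3t) + 12e^(-8t))/11

Final answer: (-e^(3t) + 12e^(-8t))/11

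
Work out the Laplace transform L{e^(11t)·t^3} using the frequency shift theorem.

L{e^(at)·t^n} = n!/(s-a)^(n+1), so L{e^(11t)·t^3} = 6/(s-11)^4

Final answer: 6/(s-11)^4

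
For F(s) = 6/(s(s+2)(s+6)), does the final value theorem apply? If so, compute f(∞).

Poles of sF(s) = 6/((s+2)(s+6)) are at s = -2 and s = -6, both in the left half-plane. Theorem applies. f(∞) = lim_{s→0} sF(s) = 6/(2·6) = 1/2

Final answer: 1/2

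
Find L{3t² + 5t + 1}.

L{3t² + 5t + 1} = 3·2/s³ + 5/s² + 1/s = 6/s³ + 5/s² + 1/s

Final answer: 6/s³ + 5/s² + 1/s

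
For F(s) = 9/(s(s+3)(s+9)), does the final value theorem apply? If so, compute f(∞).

Poles of sF(s) = 9/((s+3)(s+9)) are at s = -3 and s = -9, both in the left half-plane. Theorem applies. f(∞) = lim_{s→0} sF(s) = 9/(3·9) = 1/3

Final answer: 1/3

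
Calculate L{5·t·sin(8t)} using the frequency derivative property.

L{sin(8t)} = 8/(s² + 64). By L{t·f(t)} = -F'(s): -d/ds[8/(s² + 64)] = -(8)·(-2s)/(s² + 64)² = 16s/(s² + 64)². Then L{5·t·sin(8t)} = 5·16s/(s² + 64)² = 80s/(s² + 64)²

Final answer: 80s/(s² + 64)²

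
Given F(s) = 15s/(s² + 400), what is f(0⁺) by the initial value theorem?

f(0⁺) = lim_{s→∞} s·15s/(s² + 400) = lim_{s→∞} 15s²/(s² + 400) = 15

Final answer: 15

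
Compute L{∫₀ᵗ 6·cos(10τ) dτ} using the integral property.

L{∫₀ᵗ f(τ)dτ} = F(s)/s with F(s) = 6s/(s² + 100), so the result is (6s/(s² + 100))/s = 6/(s² + 100)

Final answer: 6/(s² + 100)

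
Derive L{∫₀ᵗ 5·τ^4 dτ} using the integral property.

L{∫₀ᵗ f(τ)dτ} = F(s)/s with f(t) = 5t^4. F(s) = 120/s^5, so L{∫₀ᵗ 5·τ^4 dτ} = (120/s^5)/s = 120/s^6. (Check: ∫₀ᵗ 5·τ^4 dτ = 5t^5/5.)

Final answer: 120/s^6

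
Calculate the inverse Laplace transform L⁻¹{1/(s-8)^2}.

L⁻¹{n!/(s-a)^(n+1)} = t^n·e^(at) with n=1, a=8. So L⁻¹{1/(s-8)^2} = t·e^(8t)

Final answer: t·e^(8t)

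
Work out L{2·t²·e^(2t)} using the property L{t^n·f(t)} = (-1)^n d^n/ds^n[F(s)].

L{e^(2t)} = 1/(s-2). d/ds[1/(s-2)] = -1/(s-2)². d²/ds²[1/(s-2)] = 2/(s-2)³. So L{t²·e^(2t)} = (-1)² · 2/(s-2)³ = 2/(s-2)³. Then L{2·t²·e^(2t)} = 2·2/(s-2)³ = 4/(s-2)³

Final answer: 4/(s-2)³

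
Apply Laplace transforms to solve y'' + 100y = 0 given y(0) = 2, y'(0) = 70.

L{y''} + 100L{y} = 0. s²Y - 2s - 70 + 100Y = 0. Y(s² + 100) = 2s + 70. Y = (2s + 70)/(s² + 100). Inverting: y(t) = 2cos(10t) + 7sin(10t)

Final answer: y(t) = 2cos(10t) + 7sin(10t)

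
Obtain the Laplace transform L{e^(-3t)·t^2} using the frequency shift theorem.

L{e^(at)·t^n} = n!/(s-a)^(n+1), so L{e^(-3t)·t^2} = 2/(s+3)^3

Final answer: 2/(s+3)^3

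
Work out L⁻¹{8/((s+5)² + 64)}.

Form: b/((s-a)² + b²) → e^(at)sin(bt). With a=-5, b=8

Final answer: e^(-5t)·sin(8t)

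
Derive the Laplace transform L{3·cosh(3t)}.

L{cosh(ωt)} = s/(s² - ω²), so L{cosh(3t)} = s/(s² - 9). Then L{3·cosh(3t)} = 3·s/(s² - 9) = 3s/(s² - 9)

Final answer: 3s/(s² - 9)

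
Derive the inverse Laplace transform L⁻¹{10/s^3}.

L⁻¹{n!/s^(n+1)} = t^n with n=2. So L⁻¹{2/s^3} = t^2, and L⁻¹{10/s^3} = (10/2)·t^2 = 5·t^2

Final answer: 5·t^2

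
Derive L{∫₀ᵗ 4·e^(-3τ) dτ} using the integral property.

L{∫₀ᵗ f(τ)dτ} = F(s)/s with F(s) = 4/(s+3), so L{∫₀ᵗ 4·e^(-3τ) dτ} = 4/(s(s+3))

Final answer: 4/(s(s+3))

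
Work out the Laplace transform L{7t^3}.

L{7t^3} = 7 · L{t^3} = 7 · 6/s^4 = 42/s^4

Final answer: 42/s^4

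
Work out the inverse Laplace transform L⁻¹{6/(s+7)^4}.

L⁻¹{n!/(s-a)^(n+1)} = t^n·e^(at), so L⁻¹{6/(s+7)^4} = t^3·e^(-7t)

Final answer: t^3·e^(-7t)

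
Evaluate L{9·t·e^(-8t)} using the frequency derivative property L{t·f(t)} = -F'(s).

L{e^(-8t)} = 1/(s+8). By frequency derivative: L{t·e^(-8t)} = -d/ds[1/(s+8)] = -(-1)/(s+8)² = 1/(s+8)². Then L{9·t·e^(-8t)} = 9·1/(s+8)² = 9/(s+8)²

Final answer: 9/(s+8)²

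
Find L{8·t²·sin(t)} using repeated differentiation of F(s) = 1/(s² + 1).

F(s) = 1/(s² + 1). F'(s) = -2s/(s² + 1)². F''(s) = -2(1 - 3s²)/(s² + 1)³ = (6s² - 2)/(s² + 1)³. So L{t²·sin(t)} = (-1)² F''(s) = (6s² - 2)/(s² + 1)³. Then L{8·t²·sin(t)} = 8·(6s² - 2)/(s² + 1)³ = (48s² - 16)/(s² + 1)³

Final answer: (48s² - 16)/(s² + 1)³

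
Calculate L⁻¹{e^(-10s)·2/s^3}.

L⁻¹{2/s^3} = t^2. By the time shift theorem, L⁻¹{e^(-as)F(s)} = u(t-a)f(t-a) with a=10, so L⁻¹{e^(-10s)·2/s^3} = u(t-10)·(t-10)^2

Final answer: u(t-10)·(t-10)^2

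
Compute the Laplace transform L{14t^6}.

L{14t^6} = 14 · L{t^6} = 14 · 720/s^7 = 10080/s^7

Final answer: 10080/s^7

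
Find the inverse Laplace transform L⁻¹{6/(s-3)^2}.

L⁻¹{n!/(s-a)^(n+1)} = t^n·e^(at) with n=1, a=3. So L⁻¹{1/(s-3)^2} = t·e^(3t), and L⁻¹{6/(s-3)^2} = (6/1)·t·e^(3t) = 6·t·e^(3t)

Final answer: 6·t·e^(3t)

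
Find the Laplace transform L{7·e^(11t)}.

L{e^(at)} = 1/(s-a), so L{e^(11t)} = 1/(s-11). Then L{7·e^(11t)} = 7/(s-11)

Final answer: 7/(s-11)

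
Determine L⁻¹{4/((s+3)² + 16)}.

Form: b/((s-a)² + b²) → e^(at)sin(bt). With a=-3, b=4

Final answer: e^(-3t)·sin(4t)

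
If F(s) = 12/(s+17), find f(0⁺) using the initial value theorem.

f(0⁺) = lim_{s→∞} s·12/(s+17) = lim_{s→∞} 12s/(s+17) = 12

Final answer: 12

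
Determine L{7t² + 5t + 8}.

L{7t² + 5t + 8} = 7·2/s³ + 5/s² + 8/s = 14/s³ + 5/s² + 8/s

Final answer: 14/s³ + 5/s² + 8/s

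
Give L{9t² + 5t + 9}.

L{9t² + 5t + 9} = 9·2/s³ + 5/s² + 9/s = 18/s³ + 5/s² + 9/s

Final answer: 18/s³ + 5/s² + 9/s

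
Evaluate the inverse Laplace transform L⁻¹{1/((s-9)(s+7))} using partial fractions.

Decompose: A/(s-9) + B/(s+7). A = 1/16, B = -1/16. f(t) = (e^(9t) - e^(-7t))/16

Final answer: (e^(9t) - e^(-7t))/16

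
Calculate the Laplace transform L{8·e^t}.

L{e^(at)} = 1/(s-a), so L{e^t} = 1/(s-1). Then L{8·e^t} = 8/(s-1)

Final answer: 8/(s-1)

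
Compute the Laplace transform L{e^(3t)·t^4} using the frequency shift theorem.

L{e^(at)·t^n} = n!/(s-a)^(n+1), so L{e^(3t)·t^4} = 24/(s-3)^5

Final answer: 24/(s-3)^5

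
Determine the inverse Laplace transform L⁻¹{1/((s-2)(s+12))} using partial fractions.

Decompose: A/(s-2) + B/(s+12). A = 1/14, B = -1/14. f(t) = (e^(2t) - e^(-12t))/14

Final answer: (e^(2t) - e^(-12t))/14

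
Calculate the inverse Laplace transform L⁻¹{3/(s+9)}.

L⁻¹{1/(s-a)} = e^(at), so L⁻¹{1/(s+9)} = e^(-9t), and L⁻¹{3/(s+9)} = 3·e^(-9t)

Final answer: 3·e^(-9t)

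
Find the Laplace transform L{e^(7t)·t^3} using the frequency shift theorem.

L{e^(at)·t^n} = n!/(s-a)^(n+1), so L{e^(7t)·t^3} = 6/(s-7)^4

Final answer: 6/(s-7)^4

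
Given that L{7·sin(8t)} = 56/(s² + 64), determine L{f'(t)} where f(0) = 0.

L{f'(t)} = s·F(s) - f(0) = s·56/(s² + 64) - 0 = 56s/(s² + 64)

Final answer: 56s/(s² + 64)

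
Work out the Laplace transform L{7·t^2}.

L{t^n} = n!/s^(n+1), so L{t^2} = 2/s^3. Then L{7·t^2} = 7·2/s^3 = 14/s^3

Final answer: 14/s^3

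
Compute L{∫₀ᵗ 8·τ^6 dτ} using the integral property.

L{∫₀ᵗ f(τ)dτ} = F(s)/s with f(t) = 8t^6. F(s) = 5760/s^7, so L{∫₀ᵗ 8·τ^6 dτ} = (5760/s^7)/s = 5760/s^8. (Check: ∫₀ᵗ 8·τ^6 dτ = 8t^7/7.)

Final answer: 5760/s^8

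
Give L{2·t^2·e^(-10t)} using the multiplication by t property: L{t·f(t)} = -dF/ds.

Using L{t^n·e^(at)} = n!/(s-a)^(n+1), L{t^2·e^(-10t)} = 2/(s+10)^3, so L{2·t^2·e^(-10t)} = 2·2/(s+10)^3 = 4/(s+10)^3

Final answer: 4/(s+10)^3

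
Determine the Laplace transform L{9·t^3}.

L{t^n} = n!/s^(n+1), so L{t^3} = 6/s^4. Then L{9·t^3} = 9·6/s^4 = 54/s^4

Final answer: 54/s^4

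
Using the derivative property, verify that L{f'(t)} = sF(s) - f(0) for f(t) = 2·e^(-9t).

f'(t) = -18e^(-9t). Direct: L{f'(t)} = -18/(s+9). Property: s·2/(s+9) - 2 = (2s - 2(s+9))/(s+9) = -18/(s+9). ✓

Final answer: -18/(s+9)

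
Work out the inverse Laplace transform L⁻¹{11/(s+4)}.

L⁻¹{1/(s-a)} = e^(at), so L⁻¹{1/(s+4)} = e^(-4t), and L⁻¹{11/(s+4)} = 11·e^(-4t)

Final answer: 11·e^(-4t)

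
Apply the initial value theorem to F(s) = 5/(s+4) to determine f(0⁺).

f(0⁺) = lim_{s→∞} s·5/(s+4) = lim_{s→∞} 5s/(s+4) = 5

Final answer: 5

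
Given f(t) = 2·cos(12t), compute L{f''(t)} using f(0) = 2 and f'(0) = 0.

F(s) = 2s/(s² + 144). L{f''(t)} = s²F(s) - sf(0) - f'(0) = 2s³/(s² + 144) - 2s = (2s³ - 2s(s² + 144))/(s² + 144) = -288s/(s² + 144)

Final answer: -288s/(s² + 144)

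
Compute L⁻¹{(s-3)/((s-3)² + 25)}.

Using frequency shift: L⁻¹{(s-a)/((s-a)² + b²)} = e^(at)cos(bt). Here a=3, b=5

Final answer: e^(3t)·cos(5t)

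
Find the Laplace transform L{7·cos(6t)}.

L{cos(ωt)} = s/(s² + ω²), so L{cos(6t)} = s/(s² + 36). Then L{7·cos(6t)} = 7·s/(s² + 36) = 7s/(s² + 36)

Final answer: 7s/(s² + 36)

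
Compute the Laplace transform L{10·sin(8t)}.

L{sin(ωt)} = ω/(s² + ω²), so L{sin(8t)} = 8/(s² + 64). Then L{10·sin(8t)} = 10·8/(s² + 64) = 80/(s² + 64)

Final answer: 80/(s² + 64)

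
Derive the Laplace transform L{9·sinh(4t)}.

L{sinh(ωt)} = ω/(s² - ω²), so L{sinh(4t)} = 4/(s² - 16). Then L{9·sinh(4t)} = 9·4/(s² - 16) = 36/(s² - 16)

Final answer: 36/(s² - 16)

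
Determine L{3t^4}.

L{t^n} = n!/s^(n+1). So L{3t^4} = 3·4!/s^5 = 72/s^5

Final answer: 72/s^5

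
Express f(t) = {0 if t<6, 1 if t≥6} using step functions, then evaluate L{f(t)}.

f(t) = u(t-6). L{u(t-6)} = e^(-6s)/s, so L{f(t)} = e^(-6s)/s

Final answer: e^(-6s)/s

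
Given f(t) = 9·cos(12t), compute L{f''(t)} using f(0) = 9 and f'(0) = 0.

F(s) = 9s/(s² + 144). L{f''(t)} = s²F(s) - sf(0) - f'(0) = 9s³/(s² + 144) - 9s = (9s³ - 9s(s² + 144))/(s² + 144) = -1296s/(s² + 144)

Final answer: -1296s/(s² + 144)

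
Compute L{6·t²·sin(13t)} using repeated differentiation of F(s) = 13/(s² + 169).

F(s) = 13/(s² + 169). F'(s) = -26s/(s² + 169)². F''(s) = -26(169 - 3s²)/(s² + 169)³ = (78s² - 4394)/(s² + 169)³. So L{t²·sin(13t)} = (-1)² F''(s) = (78s² - 4394)/(s² + 169)³. Then L{6·t²·sin(13t)} = 6·(78s² - 4394)/(s² + 169)³ = (468s² - 26364)/(s² + 169)³

Final answer: (468s² - 26364)/(s² + 169)³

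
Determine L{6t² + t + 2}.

L{6t² + t + 2} = 6·2/s³ + 1/s² + 2/s = 12/s³ + 1/s² + 2/s

Final answer: 12/s³ + 1/s² + 2/s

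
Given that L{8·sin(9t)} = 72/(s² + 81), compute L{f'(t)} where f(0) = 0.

L{f'(t)} = s·F(s) - f(0) = s·72/(s² + 81) - 0 = 72s/(s² + 81)

Final answer: 72s/(s² + 81)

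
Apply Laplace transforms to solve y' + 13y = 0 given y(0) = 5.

L{y'} + 13L{y} = 0. sY - 5 + 13Y = 0. Y(s+13) = 5. Y = 5/(s+13)

Final answer: y(t) = 5e^(-13t)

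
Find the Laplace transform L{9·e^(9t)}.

L{e^(at)} = 1/(s-a), so L{e^(9t)} = 1/(s-9). Then L{9·e^(9t)} = 9/(s-9)

Final answer: 9/(s-9)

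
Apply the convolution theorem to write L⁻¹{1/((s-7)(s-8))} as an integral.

1/((s-7)(s-8)) = (1/(s-7))·(1/(s-8)) = L{e^(7t)}·L{e^(8t)}. So f(t) = e^(7t)*e^(8t) = ∫₀ᵗ e^(7τ)·e^(8(t-τ)) dτ

Final answer: ∫₀ᵗ e^(7τ)·e^(8(t-τ)) dτ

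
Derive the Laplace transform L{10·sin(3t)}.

L{sin(ωt)} = ω/(s² + ω²), so L{sin(3t)} = 3/(s² + 9). Then L{10·sin(3t)} = 10·3/(s² + 9) = 30/(s² + 9)

Final answer: 30/(s² + 9)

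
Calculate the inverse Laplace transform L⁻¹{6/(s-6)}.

L⁻¹{1/(s-a)} = e^(at), so L⁻¹{1/(s-6)} = e^(6t), and L⁻¹{6/(s-6)} = 6·e^(6t)

Final answer: 6·e^(6t)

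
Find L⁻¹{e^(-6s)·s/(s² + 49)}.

L⁻¹{s/(s² + 49)} = cos(7t). By the time shift theorem, L⁻¹{e^(-as)F(s)} = u(t-a)f(t-a) with a=6, so L⁻¹{e^(-6s)·s/(s² + 49)} = u(t-6)·cos(7(t-6))

Final answer: u(t-6)·cos(7(t-6))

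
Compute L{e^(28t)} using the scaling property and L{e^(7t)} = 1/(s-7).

Using L{f(at)} = (1/a)F(s/a) with a=4 and f(t) = e^(7t): L{e^(28t)} = (1/4) · 1/((s/4)-7) = (1/4) · 4/(s-28) = 1/(s-28)

Final answer: 1/(s-28)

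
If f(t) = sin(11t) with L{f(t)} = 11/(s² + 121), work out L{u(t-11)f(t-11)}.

Time shift theorem: L{u(t-a)f(t-a)} = e^(-as)F(s). Here a=11, F(s) = 11/(s² + 121), so L{u(t-11)f(t-11)} = e^(-11s)·11/(s² + 121)

Final answer: e^(-11s)·11/(s² + 121)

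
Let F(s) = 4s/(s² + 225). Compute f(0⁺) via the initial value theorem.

f(0⁺) = lim_{s→∞} s·4s/(s² + 225) = lim_{s→∞} 4s²/(s² + 225) = 4

Final answer: 4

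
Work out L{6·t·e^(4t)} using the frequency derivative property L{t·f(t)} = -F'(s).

L{e^(4t)} = 1/(s-4). By frequency derivative: L{t·e^(4t)} = -d/ds[1/(s-4)] = -(-1)/(s-4)² = 1/(s-4)². Then L{6·t·e^(4t)} = 6·1/(s-4)² = 6/(s-4)²

Final answer: 6/(s-4)²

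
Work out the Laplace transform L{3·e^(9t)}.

L{e^(at)} = 1/(s-a), so L{e^(9t)} = 1/(s-9). Then L{3·e^(9t)} = 3/(s-9)

Final answer: 3/(s-9)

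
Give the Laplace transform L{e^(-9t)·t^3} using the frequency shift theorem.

L{e^(at)·t^n} = n!/(s-a)^(n+1), so L{e^(-9t)·t^3} = 6/(s+9)^4

Final answer: 6/(s+9)^4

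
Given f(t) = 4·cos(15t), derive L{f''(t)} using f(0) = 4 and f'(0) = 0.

F(s) = 4s/(s² + 225). L{f''(t)} = s²F(s) - sf(0) - f'(0) = 4s³/(s² + 225) - 4s = (4s³ - 4s(s² + 225))/(s² + 225) = -900s/(s² + 225)

Final answer: -900s/(s² + 225)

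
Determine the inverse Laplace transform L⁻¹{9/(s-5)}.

L⁻¹{1/(s-a)} = e^(at), so L⁻¹{1/(s-5)} = e^(5t), and L⁻¹{9/(s-5)} = 9·e^(5t)

Final answer: 9·e^(5t)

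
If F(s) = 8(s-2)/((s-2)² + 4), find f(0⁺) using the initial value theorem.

f(0⁺) = lim_{s→∞} sF(s) = lim_{s→∞} 8s(s-2)/((s-2)² + 4) = 8

Final answer: 8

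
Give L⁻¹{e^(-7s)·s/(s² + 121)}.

L⁻¹{s/(s² + 121)} = cos(11t). By the time shift theorem, L⁻¹{e^(-as)F(s)} = u(t-a)f(t-a) with a=7, so L⁻¹{e^(-7s)·s/(s² + 121)} = u(t-7)·cos(11(t-7))

Final answer: u(t-7)·cos(11(t-7))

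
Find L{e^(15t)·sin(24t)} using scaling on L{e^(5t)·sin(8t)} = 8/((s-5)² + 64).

Scaling with a=3: L{e^(15t)·sin(24t)} = (1/3) · 8/((s/3-5)² + 64). Simplifying: 24/((s-15)² + 576)

Final answer: 24/((s-15)² + 576)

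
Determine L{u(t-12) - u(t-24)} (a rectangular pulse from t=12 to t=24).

L{u(t-a)} = e^(-as)/s. L{u(t-12) - u(t-24)} = (e^(-12s) - e^(-24s))/s

Final answer: (e^(-12s) - e^(-24s))/s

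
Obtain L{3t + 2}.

L{3t + 2} = 3·L{t} + 2·L{1} = 3/s² + 2/s

Final answer: 3/s² + 2/s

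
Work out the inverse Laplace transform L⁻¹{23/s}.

L⁻¹{c/s} = c, so L⁻¹{23/s} = 23

Final answer: 23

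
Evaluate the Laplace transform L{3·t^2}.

L{t^n} = n!/s^(n+1), so L{t^2} = 2/s^3. Then L{3·t^2} = 3·2/s^3 = 6/s^3

Final answer: 6/s^3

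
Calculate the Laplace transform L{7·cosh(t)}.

L{cosh(ωt)} = s/(s² - ω²), so L{cosh(t)} = s/(s² - 1). Then L{7·cosh(t)} = 7·s/(s² - 1) = 7s/(s² - 1)

Final answer: 7s/(s² - 1)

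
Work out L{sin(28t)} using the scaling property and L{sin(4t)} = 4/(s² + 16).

Using L{f(at)} = (1/a)F(s/a) with a=7: L{sin(28t)} = (1/7) · 4/((s/7)² + 16) = (1/7) · 4·49/(s² + 784) = 28/(s² + 784)

Final answer: 28/(s² + 784)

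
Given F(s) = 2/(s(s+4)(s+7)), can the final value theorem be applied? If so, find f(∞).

Poles of sF(s) = 2/((s+4)(s+7)) are at s = -4 and s = -7, both in the left half-plane. Theorem applies. f(∞) = lim_{s→0} sF(s) = 2/(4·7) = 1/14

Final answer: 1/14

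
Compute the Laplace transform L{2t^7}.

L{2t^7} = 2 · L{t^7} = 2 · 5040/s^8 = 10080/s^8

Final answer: 10080/s^8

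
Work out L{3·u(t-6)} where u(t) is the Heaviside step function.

L{u(t-a)} = e^(-as)/s. Here a=6, so L{u(t-6)} = e^(-6s)/s, and L{3·u(t-6)} = 3·e^(-6s)/s

Final answer: 3·e^(-6s)/s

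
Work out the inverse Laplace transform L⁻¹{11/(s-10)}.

L⁻¹{1/(s-a)} = e^(at), so L⁻¹{1/(s-10)} = e^(10t), and L⁻¹{11/(s-10)} = 11·e^(10t)

Final answer: 11·e^(10t)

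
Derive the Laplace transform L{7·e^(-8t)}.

L{e^(at)} = 1/(s-a), so L{e^(-8t)} = 1/(s+8). Then L{7·e^(-8t)} = 7/(s+8)

Final answer: 7/(s+8)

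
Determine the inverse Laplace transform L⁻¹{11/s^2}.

L⁻¹{n!/s^(n+1)} = t^n with n=1. So L⁻¹{1/s^2} = t, and L⁻¹{11/s^2} = (11/1)·t = 11·t

Final answer: 11·t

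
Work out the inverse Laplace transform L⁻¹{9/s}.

L⁻¹{c/s} = c, so L⁻¹{9/s} = 9

Final answer: 9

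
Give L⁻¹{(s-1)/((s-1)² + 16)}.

Using frequency shift: L⁻¹{(s-a)/((s-a)² + b²)} = e^(at)cos(bt). Here a=1, b=4

Final answer: e^t·cos(4t)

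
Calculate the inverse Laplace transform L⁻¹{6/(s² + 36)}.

L⁻¹{6/(s² + 36)} = sin(6t)

Final answer: sin(6t)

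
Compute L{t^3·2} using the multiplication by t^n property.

L{2} = 2/s. d^1/ds^1[1/s] = -1/s². d^2/ds^2[1/s] = 2/s^3. d^3/ds^3[1/s] = -6/s^4. So L{t^3} = (-1)^{3}·-6/s^4 = 6/s^4. Then L{t^3·2} = 2·6/s^4 = 12/s^4

Final answer: 12/s^4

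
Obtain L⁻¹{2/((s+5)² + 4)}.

Form: b/((s-a)² + b²) → e^(at)sin(bt). With a=-5, b=2

Final answer: e^(-5t)·sin(2t)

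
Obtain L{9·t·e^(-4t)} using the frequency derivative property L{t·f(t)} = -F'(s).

L{e^(-4t)} = 1/(s+4). By frequency derivative: L{t·e^(-4t)} = -d/ds[1/(s+4)] = -(-1)/(s+4)² = 1/(s+4)². Then L{9·t·e^(-4t)} = 9·1/(s+4)² = 9/(s+4)²

Final answer: 9/(s+4)²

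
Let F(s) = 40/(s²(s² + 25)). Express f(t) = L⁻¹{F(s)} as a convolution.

40/(s²(s² + 25)) = (1/s²)·(40/(s² + 25)) = L{t}·L{8·sin(5t)}. So f(t) = t*(8·sin(5t)) = ∫₀ᵗ 8τ·sin(5(t-τ)) dτ

Final answer: ∫₀ᵗ 8τ·sin(5(t-τ)) dτ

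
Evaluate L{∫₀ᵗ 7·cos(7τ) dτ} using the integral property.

L{∫₀ᵗ f(τ)dτ} = F(s)/s with F(s) = 7s/(s² + 49), so the result is (7s/(s² + 49))/s = 7/(s² + 49)

Final answer: 7/(s² + 49)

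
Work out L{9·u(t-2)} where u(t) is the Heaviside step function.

L{u(t-a)} = e^(-as)/s. Here a=2, so L{u(t-2)} = e^(-2s)/s, and L{9·u(t-2)} = 9·e^(-2s)/s

Final answer: 9·e^(-2s)/s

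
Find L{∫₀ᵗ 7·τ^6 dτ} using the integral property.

L{∫₀ᵗ f(τ)dτ} = F(s)/s with f(t) = 7t^6. F(s) = 5040/s^7, so L{∫₀ᵗ 7·τ^6 dτ} = (5040/s^7)/s = 5040/s^8. (Check: ∫₀ᵗ 7·τ^6 dτ = 7t^7/7.)

Final answer: 5040/s^8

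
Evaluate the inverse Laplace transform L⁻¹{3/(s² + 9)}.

L⁻¹{3/(s² + 9)} = sin(3t)

Final answer: sin(3t)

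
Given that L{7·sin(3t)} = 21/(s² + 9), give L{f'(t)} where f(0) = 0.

L{f'(t)} = s·F(s) - f(0) = s·21/(s² + 9) - 0 = 21s/(s² + 9)

Final answer: 21s/(s² + 9)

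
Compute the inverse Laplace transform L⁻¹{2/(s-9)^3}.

L⁻¹{n!/(s-a)^(n+1)} = t^n·e^(at) with n=2, a=9. So L⁻¹{2/(s-9)^3} = t^2·e^(9t)

Final answer: t^2·e^(9t)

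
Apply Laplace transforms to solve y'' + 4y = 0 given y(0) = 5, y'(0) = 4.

L{y''} + 4L{y} = 0. s²Y - 5s - 4 + 4Y = 0. Y(s² + 4) = 5s + 4. Y = (5s + 4)/(s² + 4). Inverting: y(t) = 5cos(2t) + 2sin(2t)

Final answer: y(t) = 5cos(2t) + 2sin(2t)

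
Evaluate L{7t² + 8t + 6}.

L{7t² + 8t + 6} = 7·2/s³ + 8/s² + 6/s = 14/s³ + 8/s² + 6/s

Final answer: 14/s³ + 8/s² + 6/s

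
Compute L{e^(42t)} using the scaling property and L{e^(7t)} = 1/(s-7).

Using L{f(at)} = (1/a)F(s/a) with a=6 and f(t) = e^(7t): L{e^(42t)} = (1/6) · 1/((s/6)-7) = (1/6) · 6/(s-42) = 1/(s-42)

Final answer: 1/(s-42)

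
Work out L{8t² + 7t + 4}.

L{8t² + 7t + 4} = 8·2/s³ + 7/s² + 4/s = 16/s³ + 7/s² + 4/s

Final answer: 16/s³ + 7/s² + 4/s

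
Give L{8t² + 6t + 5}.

L{8t² + 6t + 5} = 8·2/s³ + 6/s² + 5/s = 16/s³ + 6/s² + 5/s

Final answer: 16/s³ + 6/s² + 5/s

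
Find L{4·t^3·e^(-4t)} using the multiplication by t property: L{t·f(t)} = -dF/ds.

Using L{t^n·e^(at)} = n!/(s-a)^(n+1), L{t^3·e^(-4t)} = 6/(s+4)^4, so L{4·t^3·e^(-4t)} = 4·6/(s+4)^4 = 24/(s+4)^4

Final answer: 24/(s+4)^4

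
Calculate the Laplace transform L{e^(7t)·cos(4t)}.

L{e^(at)·cos(ωt)} = (s-a)/((s-a)² + ω²), so L{e^(7t)·cos(4t)} = (s-7)/((s-7)² + 16)

Final answer: (s-7)/((s-7)² + 16)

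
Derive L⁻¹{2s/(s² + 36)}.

This is the form c·s/(s² + a²) with a = 6, c = 2. L⁻¹ = 2·cos(6t)

Final answer: 2·cos(6t)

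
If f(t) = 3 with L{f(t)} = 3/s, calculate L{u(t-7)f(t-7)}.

Time shift theorem: L{u(t-a)f(t-a)} = e^(-as)F(s). Here a=7, F(s) = 3/s, so L{u(t-7)f(t-7)} = e^(-7s)·3/s

Final answer: e^(-7s)·3/s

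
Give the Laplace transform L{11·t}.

L{t^n} = n!/s^(n+1), so L{t} = 1/s^2. Then L{11·t} = 11·1/s^2 = 11/s^2

Final answer: 11/s^2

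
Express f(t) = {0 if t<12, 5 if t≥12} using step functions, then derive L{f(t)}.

f(t) = 5·u(t-12). L{u(t-12)} = e^(-12s)/s, so L{f(t)} = 5·e^(-12s)/s

Final answer: 5·e^(-12s)/s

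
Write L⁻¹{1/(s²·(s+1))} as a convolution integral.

1/(s²·(s+1)) = (1/s^2)·(1/(s+1)) = L{t}·L{e^(-t)}. So f(t) = t*e^(-t) = ∫₀ᵗ τ·e^(-(t-τ)) dτ

Final answer: ∫₀ᵗ τ·e^(-(t-τ)) dτ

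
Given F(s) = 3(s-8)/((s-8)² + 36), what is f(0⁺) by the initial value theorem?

f(0⁺) = lim_{s→∞} sF(s) = lim_{s→∞} 3s(s-8)/((s-8)² + 36) = 3

Final answer: 3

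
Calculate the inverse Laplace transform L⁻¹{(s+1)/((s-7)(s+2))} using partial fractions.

Using partial fractions, f(t) = (8e^(7t) + e^(-2t))/9

Final answer: (8e^(7t) + e^(-2t))/9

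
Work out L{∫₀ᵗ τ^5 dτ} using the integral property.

L{∫₀ᵗ f(τ)dτ} = F(s)/s with f(t) = t^5. F(s) = 120/s^6, so L{∫₀ᵗ τ^5 dτ} = (120/s^6)/s = 120/s^7. (Check: ∫₀ᵗ τ^5 dτ = t^6/6.)

Final answer: 120/s^7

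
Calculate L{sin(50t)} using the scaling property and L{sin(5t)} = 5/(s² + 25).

Using L{f(at)} = (1/a)F(s/a) with a=10: L{sin(50t)} = (1/10) · 5/((s/10)² + 25) = (1/10) · 5·100/(s² + 2500) = 50/(s² + 2500)

Final answer: 50/(s² + 2500)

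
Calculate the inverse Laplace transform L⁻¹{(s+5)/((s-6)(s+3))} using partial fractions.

Using partial fractions, f(t) = (11e^(6t) - 2e^(-3t))/9

Final answer: (11e^(6t) - 2e^(-3t))/9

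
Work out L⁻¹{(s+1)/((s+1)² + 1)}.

Using frequency shift: L⁻¹{(s-a)/((s-a)² + b²)} = e^(at)cos(bt). Here a=-1, b=1

Final answer: e^(-t)·cos(t)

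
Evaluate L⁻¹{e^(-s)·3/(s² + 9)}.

L⁻¹{3/(s² + 9)} = sin(3t). By the time shift theorem, L⁻¹{e^(-as)F(s)} = u(t-a)f(t-a) with a=1, so L⁻¹{e^(-s)·3/(s² + 9)} = u(t-1)·sin(3(t-1))

Final answer: u(t-1)·sin(3(t-1))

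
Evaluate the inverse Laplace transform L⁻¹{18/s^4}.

L⁻¹{n!/s^(n+1)} = t^n with n=3. So L⁻¹{6/s^4} = t^3, and L⁻¹{18/s^4} = (18/6)·t^3 = 3·t^3

Final answer: 3·t^3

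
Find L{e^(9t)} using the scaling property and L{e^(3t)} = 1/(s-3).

Using L{f(at)} = (1/a)F(s/a) with a=3 and f(t) = e^(3t): L{e^(9t)} = (1/3) · 1/((s/3)-3) = (1/3) · 3/(s-9) = 1/(s-9)

Final answer: 1/(s-9)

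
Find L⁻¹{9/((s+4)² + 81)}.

Form: b/((s-a)² + b²) → e^(at)sin(bt). With a=-4, b=9

Final answer: e^(-4t)·sin(9t)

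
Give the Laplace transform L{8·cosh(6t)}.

L{cosh(ωt)} = s/(s² - ω²), so L{cosh(6t)} = s/(s² - 36). Then L{8·cosh(6t)} = 8·s/(s² - 36) = 8s/(s² - 36)

Final answer: 8s/(s² - 36)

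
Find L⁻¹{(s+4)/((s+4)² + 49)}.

Using frequency shift: L⁻¹{(s-a)/((s-a)² + b²)} = e^(at)cos(bt). Here a=-4, b=7

Final answer: e^(-4t)·cos(7t)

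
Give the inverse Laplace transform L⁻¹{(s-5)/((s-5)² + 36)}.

Using frequency shift, L⁻¹{(s-5)/((s-5)² + 36)} = e^(5t)·cos(6t)

Final answer: e^(5t)·cos(6t)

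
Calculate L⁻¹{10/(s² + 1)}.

This is the form c·a/(s² + a²) with a = 1, c = 10. L⁻¹ = 10·sin(t)

Final answer: 10·sin(t)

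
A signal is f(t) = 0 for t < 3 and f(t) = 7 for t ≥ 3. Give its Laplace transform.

f(t) = 7·u(t-3). L{u(t-3)} = e^(-3s)/s, so L{f(t)} = 7·e^(-3s)/s

Final answer: 7·e^(-3s)/s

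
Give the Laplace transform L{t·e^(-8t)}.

L{t^n·e^(at)} = n!/(s-a)^(n+1), so L{t·e^(-8t)} = 1/(s+8)^2

Final answer: 1/(s+8)^2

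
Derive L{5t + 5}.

L{5t + 5} = 5·L{t} + 5·L{1} = 5/s² + 5/s

Final answer: 5/s² + 5/s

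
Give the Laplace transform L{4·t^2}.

L{t^n} = n!/s^(n+1), so L{t^2} = 2/s^3. Then L{4·t^2} = 4·2/s^3 = 8/s^3

Final answer: 8/s^3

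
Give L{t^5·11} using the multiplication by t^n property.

L{11} = 11/s. d^1/ds^1[1/s] = -1/s². d^2/ds^2[1/s] = 2/s^3. d^3/ds^3[1/s] = -6/s^4. d^4/ds^4[1/s] = 24/s^5. d^5/ds^5[1/s] = -120/s^6. So L{t^5} = (-1)^{5}·-120/s^6 = 120/s^6. Then L{t^5·11} = 11·120/s^6 = 1320/s^6

Final answer: 1320/s^6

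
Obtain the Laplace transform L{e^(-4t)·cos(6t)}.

L{e^(at)·cos(ωt)} = (s-a)/((s-a)² + ω²), so L{e^(-4t)·cos(6t)} = (s+4)/((s+4)² + 36)

Final answer: (s+4)/((s+4)² + 36)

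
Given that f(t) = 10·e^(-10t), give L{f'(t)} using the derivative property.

f(0) = 10, F(s) = 10/(s+10). L{f'(t)} = s·F(s) - f(0) = 10s/(s+10) - 10 = (10s - 10(s+10))/(s+10) = -100/(s+10)

Final answer: -100/(s+10)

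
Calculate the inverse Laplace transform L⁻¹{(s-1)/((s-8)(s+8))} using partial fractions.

Using partial fractions, f(t) = (7e^(8t) + 9e^(-8t))/16

Final answer: (7e^(8t) + 9e^(-8t))/16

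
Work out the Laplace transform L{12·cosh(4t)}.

L{cosh(ωt)} = s/(s² - ω²), so L{cosh(4t)} = s/(s² - 16). Then L{12·cosh(4t)} = 12·s/(s² - 16) = 12s/(s² - 16)

Final answer: 12s/(s² - 16)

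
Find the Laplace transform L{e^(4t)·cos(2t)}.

L{e^(at)·cos(ωt)} = (s-a)/((s-a)² + ω²), so L{e^(4t)·cos(2t)} = (s-4)/((s-4)² + 4)

Final answer: (s-4)/((s-4)² + 4)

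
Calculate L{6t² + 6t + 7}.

L{6t² + 6t + 7} = 6·2/s³ + 6/s² + 7/s = 12/s³ + 6/s² + 7/s

Final answer: 12/s³ + 6/s² + 7/s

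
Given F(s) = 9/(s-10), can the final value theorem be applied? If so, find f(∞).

sF(s) = 9s/(s-10) has a pole at s = 10 in the right half-plane. Theorem does NOT apply (unstable system; f(t) = 9·e^(10t) grows without bound).

Final answer: Not applicable (unstable)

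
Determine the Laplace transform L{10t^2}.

L{10t^2} = 10 · L{t^2} = 10 · 2/s^3 = 20/s^3

Final answer: 20/s^3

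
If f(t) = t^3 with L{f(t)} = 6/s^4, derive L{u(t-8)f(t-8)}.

Time shift theorem: L{u(t-a)f(t-a)} = e^(-as)F(s). Here a=8, F(s) = 6/s^4, so L{u(t-8)f(t-8)} = e^(-8s)·6/s^4

Final answer: e^(-8s)·6/s^4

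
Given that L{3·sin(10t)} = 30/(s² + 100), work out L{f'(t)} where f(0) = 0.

L{f'(t)} = s·F(s) - f(0) = s·30/(s² + 100) - 0 = 30s/(s² + 100)

Final answer: 30s/(s² + 100)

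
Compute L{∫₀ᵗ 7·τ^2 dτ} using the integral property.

L{∫₀ᵗ f(τ)dτ} = F(s)/s with f(t) = 7t^2. F(s) = 14/s^3, so L{∫₀ᵗ 7·τ^2 dτ} = (14/s^3)/s = 14/s^4. (Check: ∫₀ᵗ 7·τ^2 dτ = 7t^3/3.)

Final answer: 14/s^4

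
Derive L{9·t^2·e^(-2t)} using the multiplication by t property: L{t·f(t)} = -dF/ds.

Using L{t^n·e^(at)} = n!/(s-a)^(n+1), L{t^2·e^(-2t)} = 2/(s+2)^3, so L{9·t^2·e^(-2t)} = 9·2/(s+2)^3 = 18/(s+2)^3

Final answer: 18/(s+2)^3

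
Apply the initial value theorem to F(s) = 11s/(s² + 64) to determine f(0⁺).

f(0⁺) = lim_{s→∞} s·11s/(s² + 64) = lim_{s→∞} 11s²/(s² + 64) = 11

Final answer: 11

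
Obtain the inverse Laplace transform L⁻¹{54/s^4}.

L⁻¹{n!/s^(n+1)} = t^n with n=3. So L⁻¹{6/s^4} = t^3, and L⁻¹{54/s^4} = (54/6)·t^3 = 9·t^3

Final answer: 9·t^3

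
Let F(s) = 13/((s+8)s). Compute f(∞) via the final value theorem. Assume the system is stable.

f(∞) = lim_{s→0} sF(s) = lim_{s→0} 13/(s+8) = 13/8

Final answer: 13/8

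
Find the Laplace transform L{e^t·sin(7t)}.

L{e^(at)·sin(ωt)} = ω/((s-a)² + ω²), so L{e^t·sin(7t)} = 7/((s-1)² + 49)

Final answer: 7/((s-1)² + 49)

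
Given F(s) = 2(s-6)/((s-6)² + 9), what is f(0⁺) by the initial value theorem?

f(0⁺) = lim_{s→∞} sF(s) = lim_{s→∞} 2s(s-6)/((s-6)² + 9) = 2

Final answer: 2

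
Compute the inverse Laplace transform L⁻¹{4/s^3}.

L⁻¹{n!/s^(n+1)} = t^n with n=2. So L⁻¹{2/s^3} = t^2, and L⁻¹{4/s^3} = (4/2)·t^2 = 2·t^2

Final answer: 2·t^2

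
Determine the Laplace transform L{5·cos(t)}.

L{cos(ωt)} = s/(s² + ω²), so L{cos(t)} = s/(s² + 1). Then L{5·cos(t)} = 5·s/(s² + 1) = 5s/(s² + 1)

Final answer: 5s/(s² + 1)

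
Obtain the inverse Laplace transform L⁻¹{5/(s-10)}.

L⁻¹{1/(s-a)} = e^(at), so L⁻¹{1/(s-10)} = e^(10t), and L⁻¹{5/(s-10)} = 5·e^(10t)

Final answer: 5·e^(10t)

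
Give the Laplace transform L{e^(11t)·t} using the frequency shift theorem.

L{e^(at)·t^n} = n!/(s-a)^(n+1), so L{e^(11t)·t} = 1/(s-11)^2

Final answer: 1/(s-11)^2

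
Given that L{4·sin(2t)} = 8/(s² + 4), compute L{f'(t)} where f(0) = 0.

L{f'(t)} = s·F(s) - f(0) = s·8/(s² + 4) - 0 = 8s/(s² + 4)

Final answer: 8s/(s² + 4)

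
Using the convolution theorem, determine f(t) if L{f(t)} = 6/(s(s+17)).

6/(s(s+17)) = (6/s)·(1/(s+17)) = L{6}·L{e^(-17t)}. By convolution, f(t) = 6*e^(-17t) = ∫₀ᵗ 6·e^(-17τ) dτ = 6·(1 - e^(-17t))/17

Final answer: 6·(1 - e^(-17t))/17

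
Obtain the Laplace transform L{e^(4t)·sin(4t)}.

L{e^(at)·sin(ωt)} = ω/((s-a)² + ω²), so L{e^(4t)·sin(4t)} = 4/((s-4)² + 16)

Final answer: 4/((s-4)² + 16)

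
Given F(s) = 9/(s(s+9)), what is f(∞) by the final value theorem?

f(∞) = lim_{s→0} s·9/(s(s+9)) = lim_{s→0} 9/(s+9) = 9/9 = 1

Final answer: 1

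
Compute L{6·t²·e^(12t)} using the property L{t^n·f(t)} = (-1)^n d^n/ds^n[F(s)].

L{e^(12t)} = 1/(s-12). d/ds[1/(s-12)] = -1/(s-12)². d²/ds²[1/(s-12)] = 2/(s-12)³. So L{t²·e^(12t)} = (-1)² · 2/(s-12)³ = 2/(s-12)³. Then L{6·t²·e^(12t)} = 6·2/(s-12)³ = 12/(s-12)³

Final answer: 12/(s-12)³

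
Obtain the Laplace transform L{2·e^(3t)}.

L{e^(at)} = 1/(s-a), so L{e^(3t)} = 1/(s-3). Then L{2·e^(3t)} = 2/(s-3)

Final answer: 2/(s-3)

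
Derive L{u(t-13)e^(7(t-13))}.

u(t-a)f(t-a) with f(t)=e^(7t). L{e^(7t)} = 1/(s-7). By time shift: e^(-13s)/(s-7)

Final answer: e^(-13s)/(s-7)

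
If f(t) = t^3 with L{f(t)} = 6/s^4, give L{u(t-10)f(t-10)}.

Time shift theorem: L{u(t-a)f(t-a)} = e^(-as)F(s). Here a=10, F(s) = 6/s^4, so L{u(t-10)f(t-10)} = e^(-10s)·6/s^4

Final answer: e^(-10s)·6/s^4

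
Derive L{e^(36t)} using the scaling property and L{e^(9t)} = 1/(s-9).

Using L{f(at)} = (1/a)F(s/a) with a=4 and f(t) = e^(9t): L{e^(36t)} = (1/4) · 1/((s/4)-9) = (1/4) · 4/(s-36) = 1/(s-36)

Final answer: 1/(s-36)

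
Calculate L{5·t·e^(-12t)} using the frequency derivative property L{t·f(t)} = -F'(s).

L{e^(-12t)} = 1/(s+12). By frequency derivative: L{t·e^(-12t)} = -d/ds[1/(s+12)] = -(-1)/(s+12)² = 1/(s+12)². Then L{5·t·e^(-12t)} = 5·1/(s+12)² = 5/(s+12)²

Final answer: 5/(s+12)²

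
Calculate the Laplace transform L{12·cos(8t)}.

L{cos(ωt)} = s/(s² + ω²), so L{cos(8t)} = s/(s² + 64). Then L{12·cos(8t)} = 12·s/(s² + 64) = 12s/(s² + 64)

Final answer: 12s/(s² + 64)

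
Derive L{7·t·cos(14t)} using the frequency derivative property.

L{cos(14t)} = s/(s² + 196). Derivative: d/ds[s/(s² + 196)] = [(s² + 196) - s·2s]/(s² + 196)² = (196 - s²)/(s² + 196)². So L{t·cos(14t)} = -F'(s) = (s² - 196)/(s² + 196)². Then L{7·t·cos(14t)} = 7·(s² - 196)/(s² + 196)²

Final answer: 7·(s² - 196)/(s² + 196)²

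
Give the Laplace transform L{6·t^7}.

L{t^n} = n!/s^(n+1), so L{t^7} = 5040/s^8. Then L{6·t^7} = 6·5040/s^8 = 30240/s^8

Final answer: 30240/s^8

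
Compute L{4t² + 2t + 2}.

L{4t² + 2t + 2} = 4·2/s³ + 2/s² + 2/s = 8/s³ + 2/s² + 2/s

Final answer: 8/s³ + 2/s² + 2/s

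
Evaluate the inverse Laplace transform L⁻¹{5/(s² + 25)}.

L⁻¹{5/(s² + 25)} = sin(5t)

Final answer: sin(5t)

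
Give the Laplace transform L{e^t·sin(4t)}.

L{e^(at)·sin(ωt)} = ω/((s-a)² + ω²), so L{e^t·sin(4t)} = 4/((s-1)² + 16)

Final answer: 4/((s-1)² + 16)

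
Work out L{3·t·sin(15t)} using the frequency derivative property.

L{sin(15t)} = 15/(s² + 225). By L{t·f(t)} = -F'(s): -d/ds[15/(s² + 225)] = -(15)·(-2s)/(s² + 225)² = 30s/(s² + 225)². Then L{3·t·sin(15t)} = 3·30s/(s² + 225)² = 90s/(s² + 225)²

Final answer: 90s/(s² + 225)²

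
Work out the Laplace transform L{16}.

L{16} = 16 · L{1} = 16/s

Final answer: 16/s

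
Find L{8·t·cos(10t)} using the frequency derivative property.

L{cos(10t)} = s/(s² + 100). Derivative: d/ds[s/(s² + 100)] = [(s² + 100) - s·2s]/(s² + 100)² = (100 - s²)/(s² + 100)². So L{t·cos(10t)} = -F'(s) = (s² - 100)/(s² + 100)². Then L{8·t·cos(10t)} = 8·(s² - 100)/(s² + 100)²

Final answer: 8·(s² - 100)/(s² + 100)²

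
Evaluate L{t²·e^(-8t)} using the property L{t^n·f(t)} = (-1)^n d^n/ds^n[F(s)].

L{e^(-8t)} = 1/(s+8). d/ds[1/(s+8)] = -1/(s+8)². d²/ds²[1/(s+8)] = 2/(s+8)³. So L{t²·e^(-8t)} = (-1)² · 2/(s+8)³ = 2/(s+8)³

Final answer: 2/(s+8)³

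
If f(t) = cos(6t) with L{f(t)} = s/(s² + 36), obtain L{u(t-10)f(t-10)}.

Time shift theorem: L{u(t-a)f(t-a)} = e^(-as)F(s). Here a=10, F(s) = s/(s² + 36), so L{u(t-10)f(t-10)} = e^(-10s)·s/(s² + 36)

Final answer: e^(-10s)·s/(s² + 36)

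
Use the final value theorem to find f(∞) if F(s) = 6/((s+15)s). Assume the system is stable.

f(∞) = lim_{s→0} sF(s) = lim_{s→0} 6/(s+15) = 2/5

Final answer: 2/5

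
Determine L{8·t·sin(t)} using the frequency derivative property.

L{sin(t)} = 1/(s² + 1). By L{t·f(t)} = -F'(s): -d/ds[1/(s² + 1)] = -(1)·(-2s)/(s² + 1)² = 2s/(s² + 1)². Then L{8·t·sin(t)} = 8·2s/(s² + 1)² = 16s/(s² + 1)²

Final answer: 16s/(s² + 1)²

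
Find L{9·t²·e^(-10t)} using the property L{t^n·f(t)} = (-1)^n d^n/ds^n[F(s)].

L{e^(-10t)} = 1/(s+10). d/ds[1/(s+10)] = -1/(s+10)². d²/ds²[1/(s+10)] = 2/(s+10)³. So L{t²·e^(-10t)} = (-1)² · 2/(s+10)³ = 2/(s+10)³. Then L{9·t²·e^(-10t)} = 9·2/(s+10)³ = 18/(s+10)³

Final answer: 18/(s+10)³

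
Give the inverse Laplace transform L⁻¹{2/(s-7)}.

L⁻¹{1/(s-a)} = e^(at), so L⁻¹{1/(s-7)} = e^(7t), and L⁻¹{2/(s-7)} = 2·e^(7t)

Final answer: 2·e^(7t)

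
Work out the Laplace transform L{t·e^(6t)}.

L{t^n·e^(at)} = n!/(s-a)^(n+1), so L{t·e^(6t)} = 1/(s-6)^2

Final answer: 1/(s-6)^2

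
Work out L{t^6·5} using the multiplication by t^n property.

L{5} = 5/s. d^1/ds^1[1/s] = -1/s². d^2/ds^2[1/s] = 2/s^3. d^3/ds^3[1/s] = -6/s^4. d^4/ds^4[1/s] = 24/s^5. d^5/ds^5[1/s] = -120/s^6. d^6/ds^6[1/s] = 720/s^7. So L{t^6} = (-1)^{6}·720/s^7 = 720/s^7. Then L{t^6·5} = 5·720/s^7 = 3600/s^7

Final answer: 3600/s^7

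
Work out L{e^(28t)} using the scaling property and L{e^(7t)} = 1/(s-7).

Using L{f(at)} = (1/a)F(s/a) with a=4 and f(t) = e^(7t): L{e^(28t)} = (1/4) · 1/((s/4)-7) = (1/4) · 4/(s-28) = 1/(s-28)

Final answer: 1/(s-28)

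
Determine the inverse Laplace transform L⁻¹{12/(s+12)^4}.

L⁻¹{n!/(s-a)^(n+1)} = t^n·e^(at) with n=3, a=-12. So L⁻¹{6/(s+12)^4} = t^3·e^(-12t), and L⁻¹{12/(s+12)^4} = (12/6)·t^3·e^(-12t) = 2·t^3·e^(-12t)

Final answer: 2·t^3·e^(-12t)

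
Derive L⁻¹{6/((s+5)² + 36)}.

Form: b/((s-a)² + b²) → e^(at)sin(bt). With a=-5, b=6

Final answer: e^(-5t)·sin(6t)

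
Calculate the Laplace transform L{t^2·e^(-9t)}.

L{t^n·e^(at)} = n!/(s-a)^(n+1), so L{t^2·e^(-9t)} = 2/(s+9)^3

Final answer: 2/(s+9)^3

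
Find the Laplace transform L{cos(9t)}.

L{cos(ωt)} = s/(s² + ω²), so L{cos(9t)} = s/(s² + 81)

Final answer: s/(s² + 81)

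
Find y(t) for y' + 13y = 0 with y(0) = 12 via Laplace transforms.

L{y'} + 13L{y} = 0. sY - 12 + 13Y = 0. Y(s+13) = 12. Y = 12/(s+13)

Final answer: y(t) = 12e^(-13t)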